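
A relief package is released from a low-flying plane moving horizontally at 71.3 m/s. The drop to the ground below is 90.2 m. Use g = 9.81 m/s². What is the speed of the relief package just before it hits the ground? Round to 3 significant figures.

82.8 m/s

Fall time: t = √(2 × 90.2 / 9.81) = 4.288 s.
At impact: v_x = 71.3 m/s (unchanged), v_y = g t = 9.81 × 4.288 = 42.07 m/s.
Speed = √(v_x² + v_y²) = √(5084 + 1770) = 82.8 m/s.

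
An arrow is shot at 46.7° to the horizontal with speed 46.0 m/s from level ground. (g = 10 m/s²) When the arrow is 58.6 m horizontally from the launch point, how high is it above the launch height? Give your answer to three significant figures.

44.9 m

v_x = 46.0 cos 46.7° = 31.55 m/s, v_y0 = 46.0 sin 46.7° = 33.48 m/s.
Time to reach x = 58.6 m: t = x / v_x = 58.6 / 31.55 = 1.857 s.
y = v_y0 t − ½ g t² = 33.48×1.857 − 5.000×1.857² = 44.9 m.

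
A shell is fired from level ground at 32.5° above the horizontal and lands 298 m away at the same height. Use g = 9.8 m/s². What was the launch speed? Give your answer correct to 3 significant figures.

On level ground, R = v₀² sin(2θ) / g, so v₀ = √(R g / sin 2θ).
sin(2 × 32.5°) = 0.9063.
v₀ = √(298 × 9.8 / 0.9063) = √3222 = 56.8 m/s.

56.8 m/s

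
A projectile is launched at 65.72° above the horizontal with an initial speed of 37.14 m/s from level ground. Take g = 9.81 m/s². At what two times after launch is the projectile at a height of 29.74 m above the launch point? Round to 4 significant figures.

1.033 s and 5.869 s

v_y0 = 37.14 sin 65.72° = 33.855 m/s.
Set y = v_y0 t − ½ g t² = 29.74: 4.905 t² − 33.855 t + 29.74 = 0.
t = [33.855 ± √(1146.2 − 583.50)] / 9.81 = (33.855 ± 23.721) / 9.81, giving t = 1.033 s or t = 5.869 s.
So the projectile is at 29.74 m at t = 1.033 s (rising) and t = 5.869 s (falling).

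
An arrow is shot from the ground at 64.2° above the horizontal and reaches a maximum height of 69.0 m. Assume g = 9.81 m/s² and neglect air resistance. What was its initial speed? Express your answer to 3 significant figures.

At maximum height v_y = 0, so (v₀ sin θ)² = 2 g H.
v₀ sin 64.2° = √(2 × 9.81 × 69.0) = 36.79 m/s.
v₀ = 36.79 / sin 64.2° = 36.79 / 0.9003 = 40.9 m/s.

40.9 m/s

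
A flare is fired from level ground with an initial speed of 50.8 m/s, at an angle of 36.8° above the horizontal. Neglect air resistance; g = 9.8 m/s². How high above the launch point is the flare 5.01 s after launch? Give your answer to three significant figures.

29.5 m

v_y0 = 50.8 sin 36.8° = 30.43 m/s.
y(t) = v_y0 t − ½ g t² = 30.43×5.01 − 4.900×5.01² = 29.5 m.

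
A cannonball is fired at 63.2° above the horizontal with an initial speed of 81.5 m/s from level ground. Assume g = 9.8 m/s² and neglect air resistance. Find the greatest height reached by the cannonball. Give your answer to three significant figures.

Vertical component of launch velocity: v_y = 81.5 sin 63.2° = 72.75 m/s.
At the highest point the vertical velocity is zero, so v_y² = 2 g h_max.
h_max = (72.75)² / (2 × 9.8) = 5293 / 19.60 = 270 m.

270 m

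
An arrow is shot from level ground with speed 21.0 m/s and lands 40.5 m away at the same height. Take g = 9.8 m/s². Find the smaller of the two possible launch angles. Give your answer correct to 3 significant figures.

32.1°

Level-ground range: R = v₀² sin(2θ)/g ⇒ sin 2θ = R g / v₀² = 40.5×9.8/21.0² = 0.9000.
2θ = arcsin(0.9000) = 64.16° or 180° − 64.16° = 115.84°.
So θ = 32.1° or θ = 57.9°.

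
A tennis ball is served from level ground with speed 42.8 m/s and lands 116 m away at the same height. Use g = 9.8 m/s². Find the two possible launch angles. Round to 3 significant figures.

Level-ground range: R = v₀² sin(2θ)/g ⇒ sin 2θ = R g / v₀² = 116×9.8/42.8² = 0.6206.
2θ = arcsin(0.6206) = 38.36° or 180° − 38.36° = 141.64°.
So θ = 19.2° or θ = 70.8°.

19.2° and 70.8°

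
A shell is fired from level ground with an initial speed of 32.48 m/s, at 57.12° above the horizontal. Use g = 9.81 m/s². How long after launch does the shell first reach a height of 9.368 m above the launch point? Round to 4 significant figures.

0.3678 s

v_y0 = 32.48 sin 57.12° = 27.277 m/s.
Set y = v_y0 t − ½ g t² = 9.368: 4.905 t² − 27.277 t + 9.368 = 0.
t = [27.277 ± √(744.03 − 183.80)] / 9.81 = (27.277 ± 23.669) / 9.81, giving t = 0.3678 s or t = 5.193 s.
The shell is on the way up at the first time, so t = 0.3678 s.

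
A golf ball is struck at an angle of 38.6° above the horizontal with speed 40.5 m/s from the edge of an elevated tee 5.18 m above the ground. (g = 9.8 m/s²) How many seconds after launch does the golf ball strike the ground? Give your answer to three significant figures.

Vertical component: v_y = 40.5 sin 38.6° = 25.27 m/s.
Taking up as positive with launch at y = 5.18 m, landing at y = 0: 0 = 5.18 + 25.27 t − ½(9.8) t².
Solving 4.900 t² − 25.27 t − 5.18 = 0 gives t = [25.27 + √(25.27² + 4·4.900·5.18)] / 9.800 = 5.35 s.

5.35 s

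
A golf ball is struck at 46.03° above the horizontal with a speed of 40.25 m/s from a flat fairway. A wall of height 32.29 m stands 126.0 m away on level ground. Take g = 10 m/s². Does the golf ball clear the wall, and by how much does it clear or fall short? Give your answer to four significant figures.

No — it falls 3.327 m short of clearing the wall.

v_x = 40.25 cos 46.03° = 27.945 m/s; v_y0 = 40.25 sin 46.03° = 28.968 m/s.
Time to reach the wall: t = 126.0 / 27.945 = 4.5089 s.
Height at that point: y = 28.968×4.5089 − 5.000×4.5089² = 28.963 m.
That is 32.29 − 28.963 = 3.327 m below the top of the wall, so the golf ball does not clear it.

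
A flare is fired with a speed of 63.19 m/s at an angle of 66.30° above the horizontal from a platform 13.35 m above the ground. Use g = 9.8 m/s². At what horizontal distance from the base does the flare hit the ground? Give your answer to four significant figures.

305.7 m

Components: v_x = 63.19 cos 66.30° = 25.399 m/s, v_y = 63.19 sin 66.30° = 57.861 m/s.
Vertical: 0 = 13.35 + 57.861 t − ½(9.8) t² ⇒ 4.900 t² − 57.861 t − 13.35 = 0.
t = [57.861 + √(3347.9 + 261.66)] / 9.800 = 12.035 s.
Horizontal: R = v_x · t = 25.399 × 12.035 = 305.7 m.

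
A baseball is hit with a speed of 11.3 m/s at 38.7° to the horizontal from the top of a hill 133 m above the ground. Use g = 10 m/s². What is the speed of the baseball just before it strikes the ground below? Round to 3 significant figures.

52.8 m/s

v_x = 11.3 cos 38.7° = 8.819 m/s is unchanged throughout.
For the vertical component, v_y² = v_y0² + 2 g h = (7.065)² + 2×10×133 = 2710, so |v_y| = 52.06 m/s.
Impact speed = √(v_x² + v_y²) = √(77.77 + 2710) = 52.8 m/s.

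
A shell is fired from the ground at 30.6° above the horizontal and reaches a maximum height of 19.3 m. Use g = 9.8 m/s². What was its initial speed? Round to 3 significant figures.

38.2 m/s

At maximum height v_y = 0, so (v₀ sin θ)² = 2 g H.
v₀ sin 30.6° = √(2 × 9.8 × 19.3) = 19.45 m/s.
v₀ = 19.45 / sin 30.6° = 19.45 / 0.5090 = 38.2 m/s.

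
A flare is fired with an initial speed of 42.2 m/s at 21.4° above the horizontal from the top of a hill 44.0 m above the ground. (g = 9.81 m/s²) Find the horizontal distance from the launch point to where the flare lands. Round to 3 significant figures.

Components: v_x = 42.2 cos 21.4° = 39.29 m/s, v_y = 42.2 sin 21.4° = 15.40 m/s.
Vertical: 0 = 44.0 + 15.40 t − ½(9.81) t² ⇒ 4.905 t² − 15.40 t − 44.0 = 0.
t = [15.40 + √(237.2 + 863.3)] / 9.810 = 4.951 s.
Horizontal: R = v_x · t = 39.29 × 4.951 = 195 m.

195 m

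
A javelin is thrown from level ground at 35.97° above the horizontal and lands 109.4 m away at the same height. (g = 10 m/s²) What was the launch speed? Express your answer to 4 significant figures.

33.92 m/s

On level ground, R = v₀² sin(2θ) / g, so v₀ = √(R g / sin 2θ).
sin(2 × 35.97°) = 0.9507.
v₀ = √(109.4 × 10 / 0.9507) = √1150.7 = 33.92 m/s.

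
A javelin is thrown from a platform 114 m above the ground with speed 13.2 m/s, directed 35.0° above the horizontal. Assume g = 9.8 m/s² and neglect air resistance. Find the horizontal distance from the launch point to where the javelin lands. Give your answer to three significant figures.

Components: v_x = 13.2 cos 35.0° = 10.81 m/s, v_y = 13.2 sin 35.0° = 7.571 m/s.
Vertical: 0 = 114 + 7.571 t − ½(9.8) t² ⇒ 4.900 t² − 7.571 t − 114 = 0.
t = [7.571 + √(57.32 + 2234)] / 9.800 = 5.657 s.
Horizontal: R = v_x · t = 10.81 × 5.657 = 61.2 m.

61.2 m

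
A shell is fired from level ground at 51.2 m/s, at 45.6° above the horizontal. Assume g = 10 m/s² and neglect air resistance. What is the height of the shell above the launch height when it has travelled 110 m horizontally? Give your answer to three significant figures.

v_x = 51.2 cos 45.6° = 35.82 m/s, v_y0 = 51.2 sin 45.6° = 36.58 m/s.
Time to reach x = 110 m: t = x / v_x = 110 / 35.82 = 3.071 s.
y = v_y0 t − ½ g t² = 36.58×3.071 − 5.000×3.071² = 65.2 m.

65.2 m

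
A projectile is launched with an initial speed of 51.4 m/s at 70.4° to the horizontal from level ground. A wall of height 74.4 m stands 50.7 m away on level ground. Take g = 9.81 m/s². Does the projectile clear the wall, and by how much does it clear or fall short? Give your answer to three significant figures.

Yes — it clears the wall by 25.6 m.

v_x = 51.4 cos 70.4° = 17.24 m/s; v_y0 = 51.4 sin 70.4° = 48.42 m/s.
Time to reach the wall: t = 50.7 / 17.24 = 2.941 s.
Height at that point: y = 48.42×2.941 − 4.905×2.941² = 99.98 m.
That is 99.98 − 74.4 = 25.6 m above the top of the wall, so the projectile clears it.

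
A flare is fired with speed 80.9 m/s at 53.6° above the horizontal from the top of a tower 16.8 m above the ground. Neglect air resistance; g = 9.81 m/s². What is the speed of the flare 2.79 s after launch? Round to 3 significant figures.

v_x = 80.9 cos 53.6° = 48.01 m/s (constant).
v_y(t) = 80.9 sin 53.6° − g t = 65.12 − 9.81 × 2.79 = 37.75 m/s.
Speed = √(v_x² + v_y²) = √(2305 + 1425) = 61.1 m/s.

61.1 m/s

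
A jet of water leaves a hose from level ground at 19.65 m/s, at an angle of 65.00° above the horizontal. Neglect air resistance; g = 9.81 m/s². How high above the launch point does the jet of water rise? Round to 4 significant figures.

Vertical component of launch velocity: v_y = 19.65 sin 65.00° = 17.809 m/s.
At the highest point the vertical velocity is zero, so v_y² = 2 g h_max.
h_max = (17.809)² / (2 × 9.81) = 317.16 / 19.62 = 16.17 m.

16.17 m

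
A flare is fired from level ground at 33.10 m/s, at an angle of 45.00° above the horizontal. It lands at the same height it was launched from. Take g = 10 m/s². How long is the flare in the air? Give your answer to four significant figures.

4.681 s

Vertical component: v_y = 33.10 sin 45.00° = 23.405 m/s.
For a projectile landing at launch height, time of flight is t = 2 v_y / g = 2 × 23.405 / 10 = 4.681 s.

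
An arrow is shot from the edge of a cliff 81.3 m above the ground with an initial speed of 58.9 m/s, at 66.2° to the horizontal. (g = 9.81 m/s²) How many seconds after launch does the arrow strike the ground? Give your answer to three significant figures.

12.3 s

Vertical component: v_y = 58.9 sin 66.2° = 53.89 m/s.
Taking up as positive with launch at y = 81.3 m, landing at y = 0: 0 = 81.3 + 53.89 t − ½(9.81) t².
Solving 4.905 t² − 53.89 t − 81.3 = 0 gives t = [53.89 + √(53.89² + 4·4.905·81.3)] / 9.810 = 12.3 s.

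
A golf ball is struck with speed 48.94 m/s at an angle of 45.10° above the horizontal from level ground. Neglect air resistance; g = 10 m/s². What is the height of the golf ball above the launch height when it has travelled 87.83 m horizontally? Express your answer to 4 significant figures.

v_x = 48.94 cos 45.10° = 34.545 m/s, v_y0 = 48.94 sin 45.10° = 34.666 m/s.
Time to reach x = 87.83 m: t = x / v_x = 87.83 / 34.545 = 2.5425 s.
y = v_y0 t − ½ g t² = 34.666×2.5425 − 5.000×2.5425² = 55.82 m.

55.82 m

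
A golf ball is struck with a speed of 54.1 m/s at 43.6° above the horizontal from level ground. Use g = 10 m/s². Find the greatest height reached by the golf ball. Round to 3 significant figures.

Vertical component of launch velocity: v_y = 54.1 sin 43.6° = 37.31 m/s.
At the highest point the vertical velocity is zero, so v_y² = 2 g h_max.
h_max = (37.31)² / (2 × 10) = 1392 / 20.00 = 69.6 m.

69.6 m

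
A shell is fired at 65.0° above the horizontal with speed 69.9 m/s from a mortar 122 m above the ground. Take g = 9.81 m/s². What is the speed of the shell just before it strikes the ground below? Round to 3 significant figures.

85.3 m/s

v_x = 69.9 cos 65.0° = 29.54 m/s is unchanged throughout.
For the vertical component, v_y² = v_y0² + 2 g h = (63.35)² + 2×9.81×122 = 6407, so |v_y| = 80.04 m/s.
Impact speed = √(v_x² + v_y²) = √(872.6 + 6407) = 85.3 m/s.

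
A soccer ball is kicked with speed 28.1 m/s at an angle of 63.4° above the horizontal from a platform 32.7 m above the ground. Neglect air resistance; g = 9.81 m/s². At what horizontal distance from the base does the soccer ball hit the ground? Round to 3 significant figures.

78.0 m

Components: v_x = 28.1 cos 63.4° = 12.58 m/s, v_y = 28.1 sin 63.4° = 25.13 m/s.
Vertical: 0 = 32.7 + 25.13 t − ½(9.81) t² ⇒ 4.905 t² − 25.13 t − 32.7 = 0.
t = [25.13 + √(631.5 + 641.6)] / 9.810 = 6.199 s.
Horizontal: R = v_x · t = 12.58 × 6.199 = 78.0 m.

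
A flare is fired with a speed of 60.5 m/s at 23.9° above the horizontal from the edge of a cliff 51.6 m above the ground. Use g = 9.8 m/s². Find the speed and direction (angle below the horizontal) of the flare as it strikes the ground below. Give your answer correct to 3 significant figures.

68.3 m/s at 36.0° below the horizontal

v_x = 60.5 cos 23.9° = 55.31 m/s (constant).
|v_y| at impact = √((24.51)² + 2×9.8×51.6) = 40.15 m/s.
Speed = √(55.31² + 40.15²) = 68.3 m/s; angle = arctan(40.15/55.31) = 36.0° below horizontal.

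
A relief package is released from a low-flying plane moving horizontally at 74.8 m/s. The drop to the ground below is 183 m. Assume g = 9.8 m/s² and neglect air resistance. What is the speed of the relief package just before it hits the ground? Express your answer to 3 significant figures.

Fall time: t = √(2 × 183 / 9.8) = 6.111 s.
At impact: v_x = 74.8 m/s (unchanged), v_y = g t = 9.8 × 6.111 = 59.89 m/s.
Speed = √(v_x² + v_y²) = √(5595 + 3587) = 95.8 m/s.

95.8 m/s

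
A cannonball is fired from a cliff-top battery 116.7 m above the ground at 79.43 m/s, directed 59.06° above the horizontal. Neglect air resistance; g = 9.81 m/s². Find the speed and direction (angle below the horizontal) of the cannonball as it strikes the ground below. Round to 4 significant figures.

92.73 m/s at 63.87° below the horizontal

v_x = 79.43 cos 59.06° = 40.838 m/s (constant).
|v_y| at impact = √((68.128)² + 2×9.81×116.7) = 83.253 m/s.
Speed = √(40.838² + 83.253²) = 92.73 m/s; angle = arctan(83.253/40.838) = 63.87° below horizontal.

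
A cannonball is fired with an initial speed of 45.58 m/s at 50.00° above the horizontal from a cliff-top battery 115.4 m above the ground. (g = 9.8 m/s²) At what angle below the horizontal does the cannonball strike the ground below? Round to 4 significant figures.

63.59°

v_x = 45.58 cos 50.00° = 29.298 m/s.
At impact |v_y| = √(v_y0² + 2 g h) = √(34.916² + 2×9.8×115.4) = 59.000 m/s.
Angle below horizontal = arctan(|v_y| / v_x) = arctan(59.000 / 29.298) = 63.59°.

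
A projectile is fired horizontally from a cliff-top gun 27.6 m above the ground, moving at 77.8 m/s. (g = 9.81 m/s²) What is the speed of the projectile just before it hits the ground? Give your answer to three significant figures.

Fall time: t = √(2 × 27.6 / 9.81) = 2.372 s.
At impact: v_x = 77.8 m/s (unchanged), v_y = g t = 9.81 × 2.372 = 23.27 m/s.
Speed = √(v_x² + v_y²) = √(6053 + 541.5) = 81.2 m/s.

81.2 m/s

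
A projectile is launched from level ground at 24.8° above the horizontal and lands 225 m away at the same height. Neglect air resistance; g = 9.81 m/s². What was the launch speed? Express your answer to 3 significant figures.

53.8 m/s

On level ground, R = v₀² sin(2θ) / g, so v₀ = √(R g / sin 2θ).
sin(2 × 24.8°) = 0.7615.
v₀ = √(225 × 9.81 / 0.7615) = √2899 = 53.8 m/s.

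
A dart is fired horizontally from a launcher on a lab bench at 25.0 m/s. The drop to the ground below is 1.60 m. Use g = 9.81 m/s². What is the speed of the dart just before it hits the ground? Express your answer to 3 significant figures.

25.6 m/s

Fall time: t = √(2 × 1.60 / 9.81) = 0.5711 s.
At impact: v_x = 25.0 m/s (unchanged), v_y = g t = 9.81 × 0.5711 = 5.602 m/s.
Speed = √(v_x² + v_y²) = √(625.0 + 31.38) = 25.6 m/s.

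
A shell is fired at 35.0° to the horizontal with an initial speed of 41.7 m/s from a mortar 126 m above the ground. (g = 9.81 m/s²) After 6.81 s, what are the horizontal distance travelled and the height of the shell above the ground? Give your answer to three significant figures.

v_x = 41.7 cos 35.0° = 34.16 m/s; v_y0 = 41.7 sin 35.0° = 23.92 m/s.
x = v_x t = 34.16 × 6.81 = 233 m.
y = 126 + v_y0 t − ½ g t² = 61.4 m.

x = 233 m, y = 61.4 m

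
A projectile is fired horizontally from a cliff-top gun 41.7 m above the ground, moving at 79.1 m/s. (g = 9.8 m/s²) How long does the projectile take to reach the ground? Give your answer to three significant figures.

The horizontal speed doesn't affect the fall. With v_y0 = 0, h = ½ g t².
t = √(2 × 41.7 / 9.8) = √8.510 = 2.92 s.

2.92 s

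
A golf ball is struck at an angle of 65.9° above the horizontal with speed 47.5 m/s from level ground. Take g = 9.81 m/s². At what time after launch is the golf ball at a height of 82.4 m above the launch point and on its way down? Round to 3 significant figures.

6.07 s

v_y0 = 47.5 sin 65.9° = 43.36 m/s.
Set y = v_y0 t − ½ g t² = 82.4: 4.905 t² − 43.36 t + 82.4 = 0.
t = [43.36 ± √(1880 − 1617)] / 9.81 = (43.36 ± 16.22) / 9.81, giving t = 2.77 s or t = 6.07 s.
On the way down corresponds to the larger root: t = 6.07 s.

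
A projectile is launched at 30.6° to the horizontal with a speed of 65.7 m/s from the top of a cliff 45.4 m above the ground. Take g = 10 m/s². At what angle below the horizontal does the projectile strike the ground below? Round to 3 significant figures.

v_x = 65.7 cos 30.6° = 56.55 m/s.
At impact |v_y| = √(v_y0² + 2 g h) = √(33.44² + 2×10×45.4) = 45.01 m/s.
Angle below horizontal = arctan(|v_y| / v_x) = arctan(45.01 / 56.55) = 38.5°.

38.5°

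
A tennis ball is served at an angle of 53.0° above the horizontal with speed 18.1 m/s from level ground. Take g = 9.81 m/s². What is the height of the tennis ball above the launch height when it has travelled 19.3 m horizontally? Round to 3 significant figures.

v_x = 18.1 cos 53.0° = 10.89 m/s, v_y0 = 18.1 sin 53.0° = 14.46 m/s.
Time to reach x = 19.3 m: t = x / v_x = 19.3 / 10.89 = 1.772 s.
y = v_y0 t − ½ g t² = 14.46×1.772 − 4.905×1.772² = 10.2 m.

10.2 m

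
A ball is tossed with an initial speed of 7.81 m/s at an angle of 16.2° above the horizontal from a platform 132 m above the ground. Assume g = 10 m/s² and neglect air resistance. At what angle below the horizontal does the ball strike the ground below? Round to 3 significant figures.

v_x = 7.81 cos 16.2° = 7.500 m/s.
At impact |v_y| = √(v_y0² + 2 g h) = √(2.179² + 2×10×132) = 51.43 m/s.
Angle below horizontal = arctan(|v_y| / v_x) = arctan(51.43 / 7.500) = 81.7°.

81.7°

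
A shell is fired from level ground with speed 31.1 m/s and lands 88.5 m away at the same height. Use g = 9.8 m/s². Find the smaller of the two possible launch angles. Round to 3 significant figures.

31.9°

Level-ground range: R = v₀² sin(2θ)/g ⇒ sin 2θ = R g / v₀² = 88.5×9.8/31.1² = 0.8967.
2θ = arcsin(0.8967) = 63.73° or 180° − 63.73° = 116.27°.
So θ = 31.9° or θ = 58.1°.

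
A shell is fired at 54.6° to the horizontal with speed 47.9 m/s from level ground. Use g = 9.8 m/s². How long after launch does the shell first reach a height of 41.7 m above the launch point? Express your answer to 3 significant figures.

v_y0 = 47.9 sin 54.6° = 39.04 m/s.
Set y = v_y0 t − ½ g t² = 41.7: 4.900 t² − 39.04 t + 41.7 = 0.
t = [39.04 ± √(1524 − 817.3)] / 9.8 = (39.04 ± 26.58) / 9.8, giving t = 1.27 s or t = 6.70 s.
The shell is on the way up at the first time, so t = 1.27 s.

1.27 s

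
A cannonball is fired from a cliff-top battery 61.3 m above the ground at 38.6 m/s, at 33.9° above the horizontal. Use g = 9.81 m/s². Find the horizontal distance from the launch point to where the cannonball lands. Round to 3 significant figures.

204 m

Components: v_x = 38.6 cos 33.9° = 32.04 m/s, v_y = 38.6 sin 33.9° = 21.53 m/s.
Vertical: 0 = 61.3 + 21.53 t − ½(9.81) t² ⇒ 4.905 t² − 21.53 t − 61.3 = 0.
t = [21.53 + √(463.5 + 1203)] / 9.810 = 6.356 s.
Horizontal: R = v_x · t = 32.04 × 6.356 = 204 m.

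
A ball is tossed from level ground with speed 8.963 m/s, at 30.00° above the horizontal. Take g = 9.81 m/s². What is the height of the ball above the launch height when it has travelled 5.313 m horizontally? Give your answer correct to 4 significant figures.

v_x = 8.963 cos 30.00° = 7.7622 m/s, v_y0 = 8.963 sin 30.00° = 4.4815 m/s.
Time to reach x = 5.313 m: t = x / v_x = 5.313 / 7.7622 = 0.68447 s.
y = v_y0 t − ½ g t² = 4.4815×0.68447 − 4.905×0.68447² = 0.7695 m.

0.7695 m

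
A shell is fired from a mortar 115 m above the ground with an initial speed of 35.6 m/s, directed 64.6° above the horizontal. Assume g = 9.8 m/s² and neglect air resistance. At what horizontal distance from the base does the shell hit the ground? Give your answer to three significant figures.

139 m

Components: v_x = 35.6 cos 64.6° = 15.27 m/s, v_y = 35.6 sin 64.6° = 32.16 m/s.
Vertical: 0 = 115 + 32.16 t − ½(9.8) t² ⇒ 4.900 t² − 32.16 t − 115 = 0.
t = [32.16 + √(1034 + 2254)] / 9.800 = 9.133 s.
Horizontal: R = v_x · t = 15.27 × 9.133 = 139 m.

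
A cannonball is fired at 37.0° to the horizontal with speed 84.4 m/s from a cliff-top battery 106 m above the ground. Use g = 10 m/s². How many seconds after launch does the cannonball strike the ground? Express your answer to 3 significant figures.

11.9 s

Vertical component: v_y = 84.4 sin 37.0° = 50.79 m/s.
Taking up as positive with launch at y = 106 m, landing at y = 0: 0 = 106 + 50.79 t − ½(10) t².
Solving 5.000 t² − 50.79 t − 106 = 0 gives t = [50.79 + √(50.79² + 4·5.000·106)] / 10.00 = 11.9 s.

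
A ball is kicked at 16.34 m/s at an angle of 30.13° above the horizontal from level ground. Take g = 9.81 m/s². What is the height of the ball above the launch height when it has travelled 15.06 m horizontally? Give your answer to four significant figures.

v_x = 16.34 cos 30.13° = 14.132 m/s, v_y0 = 16.34 sin 30.13° = 8.2021 m/s.
Time to reach x = 15.06 m: t = x / v_x = 15.06 / 14.132 = 1.0657 s.
y = v_y0 t − ½ g t² = 8.2021×1.0657 − 4.905×1.0657² = 3.170 m.

3.170 m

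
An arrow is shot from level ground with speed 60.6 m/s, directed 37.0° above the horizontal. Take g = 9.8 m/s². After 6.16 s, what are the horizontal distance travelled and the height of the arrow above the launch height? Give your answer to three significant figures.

v_x = 60.6 cos 37.0° = 48.40 m/s; v_y0 = 60.6 sin 37.0° = 36.47 m/s.
x = v_x t = 48.40 × 6.16 = 298 m.
y = v_y0 t − ½ g t² = 36.47×6.16 − 4.900×6.16² = 38.7 m.

x = 298 m, y = 38.7 m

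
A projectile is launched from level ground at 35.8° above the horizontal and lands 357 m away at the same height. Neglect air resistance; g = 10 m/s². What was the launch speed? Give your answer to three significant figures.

61.3 m/s

On level ground, R = v₀² sin(2θ) / g, so v₀ = √(R g / sin 2θ).
sin(2 × 35.8°) = 0.9489.
v₀ = √(357 × 10 / 0.9489) = √3762 = 61.3 m/s.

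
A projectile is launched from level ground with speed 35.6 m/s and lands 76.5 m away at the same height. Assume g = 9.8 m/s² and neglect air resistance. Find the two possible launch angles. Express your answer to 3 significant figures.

Level-ground range: R = v₀² sin(2θ)/g ⇒ sin 2θ = R g / v₀² = 76.5×9.8/35.6² = 0.5915.
2θ = arcsin(0.5915) = 36.26° or 180° − 36.26° = 143.74°.
So θ = 18.1° or θ = 71.9°.

18.1° and 71.9°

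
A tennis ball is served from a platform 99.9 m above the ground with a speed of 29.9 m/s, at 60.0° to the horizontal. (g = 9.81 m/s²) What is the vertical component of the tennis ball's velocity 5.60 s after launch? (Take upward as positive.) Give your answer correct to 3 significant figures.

Initial vertical component: v_y0 = 29.9 sin 60.0° = 25.89 m/s.
v_y(t) = v_y0 − g t = 25.89 − 9.81 × 5.60 = -29.0 m/s.

-29.0 m/s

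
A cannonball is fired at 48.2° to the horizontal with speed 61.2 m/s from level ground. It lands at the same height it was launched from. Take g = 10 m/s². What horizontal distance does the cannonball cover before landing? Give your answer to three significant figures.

Components: v_x = 61.2 cos 48.2° = 40.79 m/s, v_y = 61.2 sin 48.2° = 45.62 m/s.
Time of flight (same landing height): t = 2 v_y / g = 2 × 45.62 / 10 = 9.124 s.
Range: R = v_x · t = 40.79 × 9.124 = 372 m.

372 m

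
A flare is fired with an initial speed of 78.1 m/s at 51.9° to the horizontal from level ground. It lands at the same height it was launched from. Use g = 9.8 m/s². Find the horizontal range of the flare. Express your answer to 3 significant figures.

604 m

Components: v_x = 78.1 cos 51.9° = 48.19 m/s, v_y = 78.1 sin 51.9° = 61.46 m/s.
Time of flight (same landing height): t = 2 v_y / g = 2 × 61.46 / 9.8 = 12.54 s.
Range: R = v_x · t = 48.19 × 12.54 = 604 m.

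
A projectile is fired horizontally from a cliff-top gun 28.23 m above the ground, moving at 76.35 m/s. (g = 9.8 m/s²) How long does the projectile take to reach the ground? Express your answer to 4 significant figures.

The horizontal speed doesn't affect the fall. With v_y0 = 0, h = ½ g t².
t = √(2 × 28.23 / 9.8) = √5.7612 = 2.400 s.

2.400 s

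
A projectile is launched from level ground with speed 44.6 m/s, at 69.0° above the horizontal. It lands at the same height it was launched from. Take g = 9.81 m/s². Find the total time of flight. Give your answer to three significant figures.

8.49 s

Vertical component: v_y = 44.6 sin 69.0° = 41.64 m/s.
For a projectile landing at launch height, time of flight is t = 2 v_y / g = 2 × 41.64 / 9.81 = 8.49 s.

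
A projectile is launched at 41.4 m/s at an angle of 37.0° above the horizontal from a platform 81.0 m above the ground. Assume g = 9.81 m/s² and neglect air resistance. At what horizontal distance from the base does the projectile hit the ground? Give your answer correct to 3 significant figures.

242 m

Components: v_x = 41.4 cos 37.0° = 33.06 m/s, v_y = 41.4 sin 37.0° = 24.92 m/s.
Vertical: 0 = 81.0 + 24.92 t − ½(9.81) t² ⇒ 4.905 t² − 24.92 t − 81.0 = 0.
t = [24.92 + √(621.0 + 1589)] / 9.810 = 7.332 s.
Horizontal: R = v_x · t = 33.06 × 7.332 = 242 m.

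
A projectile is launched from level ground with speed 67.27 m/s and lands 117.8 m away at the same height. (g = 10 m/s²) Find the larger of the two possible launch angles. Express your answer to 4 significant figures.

Level-ground range: R = v₀² sin(2θ)/g ⇒ sin 2θ = R g / v₀² = 117.8×10/67.27² = 0.2603.
2θ = arcsin(0.2603) = 15.088° or 180° − 15.088° = 164.912°.
So θ = 7.544° or θ = 82.46°.

82.46°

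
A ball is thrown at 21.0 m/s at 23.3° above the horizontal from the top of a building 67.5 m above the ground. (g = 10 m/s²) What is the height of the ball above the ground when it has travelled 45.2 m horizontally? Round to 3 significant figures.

59.5 m

v_x = 21.0 cos 23.3° = 19.29 m/s, v_y0 = 21.0 sin 23.3° = 8.306 m/s.
Time to reach x = 45.2 m: t = x / v_x = 45.2 / 19.29 = 2.343 s.
y = 67.5 + v_y0 t − ½ g t² = 67.5 + 8.306×2.343 − 5.000×2.343² = 59.5 m.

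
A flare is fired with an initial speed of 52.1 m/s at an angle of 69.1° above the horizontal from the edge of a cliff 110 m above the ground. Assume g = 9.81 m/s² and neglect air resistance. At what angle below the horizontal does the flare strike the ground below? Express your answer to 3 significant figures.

v_x = 52.1 cos 69.1° = 18.59 m/s.
At impact |v_y| = √(v_y0² + 2 g h) = √(48.67² + 2×9.81×110) = 67.28 m/s.
Angle below horizontal = arctan(|v_y| / v_x) = arctan(67.28 / 18.59) = 74.6°.

74.6°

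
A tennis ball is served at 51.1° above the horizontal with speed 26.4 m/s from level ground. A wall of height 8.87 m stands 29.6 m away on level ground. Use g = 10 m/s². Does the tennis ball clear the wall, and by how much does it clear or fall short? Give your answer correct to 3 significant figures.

v_x = 26.4 cos 51.1° = 16.58 m/s; v_y0 = 26.4 sin 51.1° = 20.55 m/s.
Time to reach the wall: t = 29.6 / 16.58 = 1.785 s.
Height at that point: y = 20.55×1.785 − 5.000×1.785² = 20.75 m.
That is 20.75 − 8.87 = 11.9 m above the top of the wall, so the tennis ball clears it.

Yes — it clears the wall by 11.9 m.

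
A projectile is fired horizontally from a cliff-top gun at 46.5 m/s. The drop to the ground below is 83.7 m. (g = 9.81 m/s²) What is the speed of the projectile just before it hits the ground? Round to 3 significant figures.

61.7 m/s

Fall time: t = √(2 × 83.7 / 9.81) = 4.131 s.
At impact: v_x = 46.5 m/s (unchanged), v_y = g t = 9.81 × 4.131 = 40.53 m/s.
Speed = √(v_x² + v_y²) = √(2162 + 1643) = 61.7 m/s.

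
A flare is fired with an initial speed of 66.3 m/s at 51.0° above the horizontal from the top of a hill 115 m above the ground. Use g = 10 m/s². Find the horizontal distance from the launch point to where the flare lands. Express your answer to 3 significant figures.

509 m

Components: v_x = 66.3 cos 51.0° = 41.72 m/s, v_y = 66.3 sin 51.0° = 51.52 m/s.
Vertical: 0 = 115 + 51.52 t − ½(10) t² ⇒ 5.000 t² − 51.52 t − 115 = 0.
t = [51.52 + √(2654 + 2300)] / 10.00 = 12.19 s.
Horizontal: R = v_x · t = 41.72 × 12.19 = 509 m.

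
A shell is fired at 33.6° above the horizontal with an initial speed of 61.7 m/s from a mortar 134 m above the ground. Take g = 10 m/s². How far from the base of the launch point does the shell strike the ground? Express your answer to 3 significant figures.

Components: v_x = 61.7 cos 33.6° = 51.39 m/s, v_y = 61.7 sin 33.6° = 34.14 m/s.
Vertical: 0 = 134 + 34.14 t − ½(10) t² ⇒ 5.000 t² − 34.14 t − 134 = 0.
t = [34.14 + √(1166 + 2680)] / 10.00 = 9.616 s.
Horizontal: R = v_x · t = 51.39 × 9.616 = 494 m.

494 m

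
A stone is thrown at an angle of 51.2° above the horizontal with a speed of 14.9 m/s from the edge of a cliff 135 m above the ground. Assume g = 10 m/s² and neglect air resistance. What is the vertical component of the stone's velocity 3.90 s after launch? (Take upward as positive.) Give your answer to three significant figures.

Initial vertical component: v_y0 = 14.9 sin 51.2° = 11.61 m/s.
v_y(t) = v_y0 − g t = 11.61 − 10 × 3.90 = -27.4 m/s.

-27.4 m/s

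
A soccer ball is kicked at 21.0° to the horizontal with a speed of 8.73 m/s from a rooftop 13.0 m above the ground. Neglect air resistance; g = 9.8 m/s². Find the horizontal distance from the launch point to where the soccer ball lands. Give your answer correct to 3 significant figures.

16.1 m

Components: v_x = 8.73 cos 21.0° = 8.150 m/s, v_y = 8.73 sin 21.0° = 3.129 m/s.
Vertical: 0 = 13.0 + 3.129 t − ½(9.8) t² ⇒ 4.900 t² − 3.129 t − 13.0 = 0.
t = [3.129 + √(9.791 + 254.8)] / 9.800 = 1.979 s.
Horizontal: R = v_x · t = 8.150 × 1.979 = 16.1 m.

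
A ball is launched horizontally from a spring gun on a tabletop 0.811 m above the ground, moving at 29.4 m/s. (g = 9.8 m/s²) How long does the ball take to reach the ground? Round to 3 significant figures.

The horizontal speed doesn't affect the fall. With v_y0 = 0, h = ½ g t².
t = √(2 × 0.811 / 9.8) = √0.1655 = 0.407 s.

0.407 s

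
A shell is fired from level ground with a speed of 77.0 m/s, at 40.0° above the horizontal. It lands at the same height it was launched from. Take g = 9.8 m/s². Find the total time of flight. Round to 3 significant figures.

10.1 s

Vertical component: v_y = 77.0 sin 40.0° = 49.49 m/s.
For a projectile landing at launch height, time of flight is t = 2 v_y / g = 2 × 49.49 / 9.8 = 10.1 s.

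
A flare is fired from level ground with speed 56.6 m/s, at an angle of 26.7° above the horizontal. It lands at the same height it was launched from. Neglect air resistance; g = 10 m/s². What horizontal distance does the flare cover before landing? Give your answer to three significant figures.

257 m

For level ground, R = v₀² sin(2θ) / g.
sin(2 × 26.7°) = sin 53.40° = 0.8028.
R = (56.6)² × 0.8028 / 10 = 257 m.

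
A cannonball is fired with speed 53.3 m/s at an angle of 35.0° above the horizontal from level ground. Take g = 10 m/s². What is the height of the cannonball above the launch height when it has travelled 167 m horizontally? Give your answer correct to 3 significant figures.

43.8 m

v_x = 53.3 cos 35.0° = 43.66 m/s, v_y0 = 53.3 sin 35.0° = 30.57 m/s.
Time to reach x = 167 m: t = x / v_x = 167 / 43.66 = 3.825 s.
y = v_y0 t − ½ g t² = 30.57×3.825 − 5.000×3.825² = 43.8 m.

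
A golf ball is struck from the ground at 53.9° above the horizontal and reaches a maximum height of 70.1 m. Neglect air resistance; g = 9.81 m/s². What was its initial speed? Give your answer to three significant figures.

At maximum height v_y = 0, so (v₀ sin θ)² = 2 g H.
v₀ sin 53.9° = √(2 × 9.81 × 70.1) = 37.09 m/s.
v₀ = 37.09 / sin 53.9° = 37.09 / 0.8080 = 45.9 m/s.

45.9 m/s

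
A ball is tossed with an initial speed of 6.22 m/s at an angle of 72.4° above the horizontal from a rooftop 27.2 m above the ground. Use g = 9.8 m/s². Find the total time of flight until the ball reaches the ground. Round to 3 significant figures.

3.04 s

Vertical component: v_y = 6.22 sin 72.4° = 5.929 m/s.
Taking up as positive with launch at y = 27.2 m, landing at y = 0: 0 = 27.2 + 5.929 t − ½(9.8) t².
Solving 4.900 t² − 5.929 t − 27.2 = 0 gives t = [5.929 + √(5.929² + 4·4.900·27.2)] / 9.800 = 3.04 s.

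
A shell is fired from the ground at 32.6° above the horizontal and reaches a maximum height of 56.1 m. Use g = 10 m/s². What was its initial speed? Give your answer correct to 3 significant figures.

At maximum height v_y = 0, so (v₀ sin θ)² = 2 g H.
v₀ sin 32.6° = √(2 × 10 × 56.1) = 33.50 m/s.
v₀ = 33.50 / sin 32.6° = 33.50 / 0.5388 = 62.2 m/s.

62.2 m/s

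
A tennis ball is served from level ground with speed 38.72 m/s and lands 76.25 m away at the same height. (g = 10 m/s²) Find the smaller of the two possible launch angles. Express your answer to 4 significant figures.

15.29°

Level-ground range: R = v₀² sin(2θ)/g ⇒ sin 2θ = R g / v₀² = 76.25×10/38.72² = 0.5086.
2θ = arcsin(0.5086) = 30.571° or 180° − 30.571° = 149.429°.
So θ = 15.29° or θ = 74.71°.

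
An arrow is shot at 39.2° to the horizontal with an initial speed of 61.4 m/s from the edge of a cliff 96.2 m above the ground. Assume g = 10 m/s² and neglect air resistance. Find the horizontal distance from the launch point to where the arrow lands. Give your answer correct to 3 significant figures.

463 m

Components: v_x = 61.4 cos 39.2° = 47.58 m/s, v_y = 61.4 sin 39.2° = 38.81 m/s.
Vertical: 0 = 96.2 + 38.81 t − ½(10) t² ⇒ 5.000 t² − 38.81 t − 96.2 = 0.
t = [38.81 + √(1506 + 1924)] / 10.00 = 9.738 s.
Horizontal: R = v_x · t = 47.58 × 9.738 = 463 m.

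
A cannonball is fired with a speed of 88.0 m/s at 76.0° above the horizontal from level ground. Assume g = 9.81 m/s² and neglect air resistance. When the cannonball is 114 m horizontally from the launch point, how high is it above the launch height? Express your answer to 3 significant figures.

v_x = 88.0 cos 76.0° = 21.29 m/s, v_y0 = 88.0 sin 76.0° = 85.39 m/s.
Time to reach x = 114 m: t = x / v_x = 114 / 21.29 = 5.355 s.
y = v_y0 t − ½ g t² = 85.39×5.355 − 4.905×5.355² = 317 m.

317 m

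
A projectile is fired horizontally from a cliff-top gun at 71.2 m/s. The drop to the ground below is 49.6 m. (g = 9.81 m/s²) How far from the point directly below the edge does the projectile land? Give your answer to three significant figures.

226 m

Initial vertical velocity is zero, so the fall time comes from h = ½ g t²: t = √(2 × 49.6 / 9.81) = 3.180 s.
Horizontal motion is uniform at 71.2 m/s, so x = 71.2 × 3.180 = 226 m.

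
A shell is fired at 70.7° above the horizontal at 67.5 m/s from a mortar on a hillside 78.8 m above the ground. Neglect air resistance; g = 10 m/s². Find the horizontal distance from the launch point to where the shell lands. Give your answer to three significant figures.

Components: v_x = 67.5 cos 70.7° = 22.31 m/s, v_y = 67.5 sin 70.7° = 63.71 m/s.
Vertical: 0 = 78.8 + 63.71 t − ½(10) t² ⇒ 5.000 t² − 63.71 t − 78.8 = 0.
t = [63.71 + √(4059 + 1576)] / 10.00 = 13.88 s.
Horizontal: R = v_x · t = 22.31 × 13.88 = 310 m.

310 m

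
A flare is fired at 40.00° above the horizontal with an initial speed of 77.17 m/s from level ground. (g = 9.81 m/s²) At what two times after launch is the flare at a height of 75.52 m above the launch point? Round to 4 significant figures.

v_y0 = 77.17 sin 40.00° = 49.604 m/s.
Set y = v_y0 t − ½ g t² = 75.52: 4.905 t² − 49.604 t + 75.52 = 0.
t = [49.604 ± √(2460.6 − 1481.7)] / 9.81 = (49.604 ± 31.287) / 9.81, giving t = 1.867 s or t = 8.246 s.
So the flare is at 75.52 m at t = 1.867 s (rising) and t = 8.246 s (falling).

1.867 s and 8.246 s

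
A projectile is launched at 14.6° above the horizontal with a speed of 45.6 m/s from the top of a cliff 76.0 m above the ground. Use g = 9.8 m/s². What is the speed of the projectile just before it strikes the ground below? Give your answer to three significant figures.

v_x = 45.6 cos 14.6° = 44.13 m/s is unchanged throughout.
For the vertical component, v_y² = v_y0² + 2 g h = (11.49)² + 2×9.8×76.0 = 1622, so |v_y| = 40.27 m/s.
Impact speed = √(v_x² + v_y²) = √(1947 + 1622) = 59.7 m/s.

59.7 m/s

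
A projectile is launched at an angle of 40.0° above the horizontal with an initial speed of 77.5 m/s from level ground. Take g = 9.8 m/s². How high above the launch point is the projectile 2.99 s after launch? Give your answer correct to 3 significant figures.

105 m

v_y0 = 77.5 sin 40.0° = 49.82 m/s.
y(t) = v_y0 t − ½ g t² = 49.82×2.99 − 4.900×2.99² = 105 m.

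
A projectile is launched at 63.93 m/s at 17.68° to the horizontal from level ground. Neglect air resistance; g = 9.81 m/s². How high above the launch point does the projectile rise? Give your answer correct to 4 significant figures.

19.21 m

Vertical component of launch velocity: v_y = 63.93 sin 17.68° = 19.416 m/s.
At the highest point the vertical velocity is zero, so v_y² = 2 g h_max.
h_max = (19.416)² / (2 × 9.81) = 376.98 / 19.62 = 19.21 m.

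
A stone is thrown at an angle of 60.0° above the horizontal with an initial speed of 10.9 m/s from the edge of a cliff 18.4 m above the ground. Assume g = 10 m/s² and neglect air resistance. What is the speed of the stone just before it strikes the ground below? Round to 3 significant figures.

22.1 m/s

v_x = 10.9 cos 60.0° = 5.450 m/s is unchanged throughout.
For the vertical component, v_y² = v_y0² + 2 g h = (9.440)² + 2×10×18.4 = 457.1, so |v_y| = 21.38 m/s.
Impact speed = √(v_x² + v_y²) = √(29.70 + 457.1) = 22.1 m/s.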